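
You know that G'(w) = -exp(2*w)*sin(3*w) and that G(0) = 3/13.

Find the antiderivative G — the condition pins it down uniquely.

Differentiate the proposed G(w) back; it has to land on the given G'(w).
A general antiderivative is -2*exp(2*w)*sin(3*w)/13 + 3*exp(2*w)*cos(3*w)/13 + C.
The condition gives C = 3/13 - (3/13) = 0.
So G(w) = -2*exp(2*w)*sin(3*w)/13 + 3*exp(2*w)*cos(3*w)/13.
Check: d/dw[-2*exp(2*w)*sin(3*w)/13 + 3*exp(2*w)*cos(3*w)/13] = -exp(2*w)*sin(3*w) = G'(w).

G(w) = -2*exp(2*w)*sin(3*w)/13 + 3*exp(2*w)*cos(3*w)/13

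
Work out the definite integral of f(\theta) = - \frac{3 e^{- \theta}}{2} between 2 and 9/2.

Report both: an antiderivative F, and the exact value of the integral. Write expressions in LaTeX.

Antiderivative: F(\theta) = \frac{3 e^{- \theta}}{2}; value = - \frac{3}{2 e^{2}} + \frac{3}{2 e^{\frac{9}{2}}}

An antiderivative F(\theta) passes only if d/d\theta[F] lands on f(\theta) exactly.
F(\theta) = \frac{3 e^{- \theta}}{2} is an antiderivative of f.
Check: d/d\theta[\frac{3 e^{- \theta}}{2}] = - \frac{3 e^{- \theta}}{2} = f(\theta).
F(9/2) = \frac{3}{2 e^{\frac{9}{2}}}; F(2) = \frac{3}{2 e^{2}}.
Integral = F(9/2) - F(2) = - \frac{3}{2 e^{2}} + \frac{3}{2 e^{\frac{9}{2}}}.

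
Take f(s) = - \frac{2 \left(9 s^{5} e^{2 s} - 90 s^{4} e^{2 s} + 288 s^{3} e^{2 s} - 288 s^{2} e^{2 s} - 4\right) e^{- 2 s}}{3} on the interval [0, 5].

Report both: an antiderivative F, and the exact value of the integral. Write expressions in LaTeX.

Whatever form F(s) takes, F'(s) = f(s) is non-negotiable.
F(s) = \frac{\left(- 3 s^{3} \left(s - 4\right)^{3} e^{2 s} - 4\right) e^{- 2 s}}{3} is an antiderivative of f.
Check: d/ds[\frac{\left(- 3 s^{3} \left(s - 4\right)^{3} e^{2 s} - 4\right) e^{- 2 s}}{3}] = \frac{\left(- 18 s^{5} e^{2 s} + 180 s^{4} e^{2 s} - 576 s^{3} e^{2 s} + 576 s^{2} e^{2 s} + 8\right) e^{- 2 s}}{3}, which equals f(s).
F(5) = -125 - \frac{4}{3 e^{10}}; F(0) = - \frac{4}{3}.
Integral = F(5) - F(0) = - \frac{371}{3} - \frac{4}{3 e^{10}}.

Antiderivative: F(s) = \frac{\left(- 3 s^{3} \left(s - 4\right)^{3} e^{2 s} - 4\right) e^{- 2 s}}{3}; value = - \frac{371}{3} - \frac{4}{3 e^{10}}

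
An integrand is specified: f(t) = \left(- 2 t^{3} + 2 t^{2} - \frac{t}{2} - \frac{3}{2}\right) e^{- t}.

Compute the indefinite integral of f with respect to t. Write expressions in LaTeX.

Recognize the product-rule pattern: f = u'v + uv' with u = 2 t^{3} + 4 t^{2} + \frac{17 t}{2} + 10, v = e^{- t}, so integration by parts undoes it.
Check: d/dt[2 t^{3} e^{- t} + 4 t^{2} e^{- t} + \frac{17 t e^{- t}}{2} + 10 e^{- t}] = \frac{\left(- 4 t^{3} + 4 t^{2} - t - 3\right) e^{- t}}{2}, which equals f(t).

F(t) = 2 t^{3} e^{- t} + 4 t^{2} e^{- t} + \frac{17 t e^{- t}}{2} + 10 e^{- t} + C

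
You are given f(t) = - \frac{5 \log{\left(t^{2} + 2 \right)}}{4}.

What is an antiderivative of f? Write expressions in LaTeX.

A first test for any F(t): its t-derivative must equal f(t) identically.
Check: d/dt[- \frac{5 t \log{\left(t^{2} + 2 \right)}}{4} + \frac{5 t}{2} - \frac{5 \sqrt{2} \operatorname{atan}{\left(\frac{\sqrt{2} t}{2} \right)}}{2}] = - \frac{5 \log{\left(t^{2} + 2 \right)}}{4} = f(t).

An antiderivative is F(t) = - \frac{5 t \log{\left(t^{2} + 2 \right)}}{4} + \frac{5 t}{2} - \frac{5 \sqrt{2} \operatorname{atan}{\left(\frac{\sqrt{2} t}{2} \right)}}{2}.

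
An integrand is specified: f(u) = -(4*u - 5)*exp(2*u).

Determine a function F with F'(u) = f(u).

Recognize the product-rule pattern: f = v'r + vr' with v = 7/2 - 2*u, r = exp(2*u), so integration by parts undoes it.
Check: d/du[-2*u*exp(2*u) + 7*exp(2*u)/2] = -4*u*exp(2*u) + 5*exp(2*u), which equals f(u).

An antiderivative is F(u) = -2*u*exp(2*u) + 7*exp(2*u)/2.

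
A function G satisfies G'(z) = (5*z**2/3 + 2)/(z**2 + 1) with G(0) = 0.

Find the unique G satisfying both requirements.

G(z) = 5*z/3 + atan(z)/3

The proposed G(z) is checked by its d/dz: the result must match the given G'(z).
A general antiderivative is 5*z/3 + atan(z)/3 + C.
The condition gives C = 0 - (0) = 0.
So G(z) = 5*z/3 + atan(z)/3.
Check: d/dz[5*z/3 + atan(z)/3] = (5*z**2 + 6)/(3*z**2 + 3), which equals G'(z).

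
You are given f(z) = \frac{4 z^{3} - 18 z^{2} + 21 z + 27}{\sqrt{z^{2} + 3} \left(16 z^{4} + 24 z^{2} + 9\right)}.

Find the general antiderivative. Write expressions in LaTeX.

F(z) = \frac{3 z \sqrt{z^{2} + 3} - \sqrt{z^{2} + 3}}{4 z^{2} + 3} + C

A candidate is checked by its d/dz: the result must match f(z).
Check: d/dz[\frac{3 z \sqrt{z^{2} + 3} - \sqrt{z^{2} + 3}}{4 z^{2} + 3}] = \frac{4 z^{3} - 18 z^{2} + 21 z + 27}{16 z^{4} \sqrt{z^{2} + 3} + 24 z^{2} \sqrt{z^{2} + 3} + 9 \sqrt{z^{2} + 3}}, which equals f(z).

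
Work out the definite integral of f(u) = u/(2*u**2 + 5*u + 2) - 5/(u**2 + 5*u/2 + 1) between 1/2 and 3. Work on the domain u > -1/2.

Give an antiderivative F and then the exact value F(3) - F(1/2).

The denominator factors as (u + 2)*(2*u + 1); partial fractions split f into directly integrable pieces: -7/(2*u + 1) + 4/(u + 2).
F(u) = -7*log(u + 1/2)/2 + 4*log(u + 2) is an antiderivative of f.
Check: d/du[-7*log(u + 1/2)/2 + 4*log(u + 2)] = (u - 10)/(2*u**2 + 5*u + 2), which equals f(u).
F(3) = -7*log(7/2)/2 + 4*log(5); F(1/2) = 4*log(5/2).
Integral = F(3) - F(1/2) = -7*log(7/2)/2 - 4*log(5/2) + 4*log(5).

Antiderivative: F(u) = -7*log(u + 1/2)/2 + 4*log(u + 2); value = -7*log(7/2)/2 - 4*log(5/2) + 4*log(5)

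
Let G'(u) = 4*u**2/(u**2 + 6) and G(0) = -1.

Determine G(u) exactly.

The proposed G(u) is checked by its d/du: the result must match the given G'(u).
A general antiderivative is 4*u - 4*sqrt(6)*atan(sqrt(6)*u/6) + C.
The condition gives C = -1 - (0) = -1.
So G(u) = 4*u - 4*sqrt(6)*atan(sqrt(6)*u/6) - 1.
Check: d/du[4*u - 4*sqrt(6)*atan(sqrt(6)*u/6) - 1] = 4*u**2/(u**2 + 6) = G'(u).

G(u) = 4*u - 4*sqrt(6)*atan(sqrt(6)*u/6) - 1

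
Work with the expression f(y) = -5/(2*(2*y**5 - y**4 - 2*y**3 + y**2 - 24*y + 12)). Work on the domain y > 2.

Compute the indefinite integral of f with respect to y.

F(y) = (-65*log(y - 2) + 224*log(y - 1/2) - 39*log(y + 2) - 60*log(y**2 + 3) - 20*sqrt(3)*atan(sqrt(3)*y/3))/2184 + C

Factor the denominator (2*(y - 2)*(y + 2)*(2*y - 1)*(y**2 + 3)) and decompose: f = -5*(2*y + 1)/(182*(y**2 + 3)) + 8/(39*(2*y - 1)) - 1/(56*(y + 2)) - 5/(168*(y - 2)); each piece integrates to a log, atan, or power term.
Check: d/dy[(-65*log(y - 2) + 224*log(y - 1/2) - 39*log(y + 2) - 60*log(y**2 + 3) - 20*sqrt(3)*atan(sqrt(3)*y/3))/2184] = -5/(4*y**5 - 2*y**4 - 4*y**3 + 2*y**2 - 48*y + 24), which equals f(y).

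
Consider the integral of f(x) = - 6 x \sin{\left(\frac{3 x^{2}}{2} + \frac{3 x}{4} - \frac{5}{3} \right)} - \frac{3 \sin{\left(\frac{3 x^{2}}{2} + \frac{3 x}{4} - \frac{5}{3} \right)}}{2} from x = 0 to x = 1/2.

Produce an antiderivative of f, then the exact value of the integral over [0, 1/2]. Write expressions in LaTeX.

Antiderivative: F(x) = 2 \cos{\left(\frac{3 x^{2}}{2} + \frac{3 x}{4} - \frac{5}{3} \right)}; value = - 2 \cos{\left(\frac{5}{3} \right)} + 2 \cos{\left(\frac{11}{12} \right)}

f matches the chain-rule pattern g'(h)*h' with inner function h(x) = \frac{3 x^{2}}{2} + \frac{3 x}{4} - \frac{5}{3}; substituting u = h(x) collapses the integral.
F(x) = 2 \cos{\left(\frac{3 x^{2}}{2} + \frac{3 x}{4} - \frac{5}{3} \right)} is an antiderivative of f.
Check: d/dx[2 \cos{\left(\frac{3 x^{2}}{2} + \frac{3 x}{4} - \frac{5}{3} \right)}] = - 6 x \sin{\left(\frac{3 x^{2}}{2} + \frac{3 x}{4} - \frac{5}{3} \right)} - \frac{3 \sin{\left(\frac{3 x^{2}}{2} + \frac{3 x}{4} - \frac{5}{3} \right)}}{2} = f(x).
F(1/2) = 2 \cos{\left(\frac{11}{12} \right)}; F(0) = 2 \cos{\left(\frac{5}{3} \right)}.
Integral = F(1/2) - F(0) = - 2 \cos{\left(\frac{5}{3} \right)} + 2 \cos{\left(\frac{11}{12} \right)}.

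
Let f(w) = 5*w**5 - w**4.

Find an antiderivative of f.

An antiderivative is F(w) = w**5*(25*w - 6)/30.

The integrand splits into summands that can be handled one at a time.
Check: d/dw[w**5*(25*w - 6)/30] = 5*w**5 - w**4 = f(w).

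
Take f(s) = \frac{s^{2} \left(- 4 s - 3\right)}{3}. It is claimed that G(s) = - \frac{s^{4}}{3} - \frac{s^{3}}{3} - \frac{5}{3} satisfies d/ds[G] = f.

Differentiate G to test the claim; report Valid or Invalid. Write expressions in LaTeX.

Valid - the claim checks out under differentiation.

d/ds[G] = - \frac{4 s^{3}}{3} - s^{2}
This equals f(s) exactly, so the claim holds.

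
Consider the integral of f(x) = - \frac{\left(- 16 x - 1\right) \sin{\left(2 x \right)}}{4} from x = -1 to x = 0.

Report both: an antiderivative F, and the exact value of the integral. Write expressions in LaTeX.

Antiderivative: F(x) = - 2 x \cos{\left(2 x \right)} + \sin{\left(2 x \right)} - \frac{\cos{\left(2 x \right)}}{8}; value = - \frac{1}{8} - \frac{15 \cos{\left(2 \right)}}{8} + \sin{\left(2 \right)}

Whatever form F(x) takes, F'(x) = f(x) is non-negotiable.
F(x) = - 2 x \cos{\left(2 x \right)} + \sin{\left(2 x \right)} - \frac{\cos{\left(2 x \right)}}{8} is an antiderivative of f.
Check: d/dx[- 2 x \cos{\left(2 x \right)} + \sin{\left(2 x \right)} - \frac{\cos{\left(2 x \right)}}{8}] = 4 x \sin{\left(2 x \right)} + \frac{\sin{\left(2 x \right)}}{4}, which equals f(x).
F(0) = - \frac{1}{8}; F(-1) = - \sin{\left(2 \right)} + \frac{15 \cos{\left(2 \right)}}{8}.
Integral = F(0) - F(-1) = - \frac{1}{8} - \frac{15 \cos{\left(2 \right)}}{8} + \sin{\left(2 \right)}.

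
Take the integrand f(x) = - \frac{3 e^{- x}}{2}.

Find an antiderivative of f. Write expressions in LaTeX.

An antiderivative is F(x) = \frac{3 e^{- x}}{2}.

Differentiate the proposed F(x) back; it has to land on f(x) exactly.
Check: d/dx[\frac{3 e^{- x}}{2}] = - \frac{3 e^{- x}}{2} = f(x).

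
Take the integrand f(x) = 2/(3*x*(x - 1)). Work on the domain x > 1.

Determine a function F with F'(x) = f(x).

The denominator factors as 3*x*(x - 1); partial fractions split f into directly integrable pieces: 2/(3*(x - 1)) - 2/(3*x).
Check: d/dx[-2*log(x)/3 + 2*log(x - 1)/3] = 2/(3*x**2 - 3*x), which equals f(x).

An antiderivative is F(x) = -2*log(x)/3 + 2*log(x - 1)/3.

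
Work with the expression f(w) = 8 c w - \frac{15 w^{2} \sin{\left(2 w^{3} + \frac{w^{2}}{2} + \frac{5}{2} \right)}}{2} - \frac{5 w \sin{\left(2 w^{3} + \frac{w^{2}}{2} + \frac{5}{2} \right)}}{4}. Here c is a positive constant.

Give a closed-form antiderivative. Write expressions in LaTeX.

The integrand splits into summands that can be handled one at a time.
Check: d/dw[\frac{16 c w^{2} + 5 \cos{\left(2 w^{3} + \frac{w^{2}}{2} + \frac{5}{2} \right)}}{4}] = 8 c w - \frac{15 w^{2} \sin{\left(2 w^{3} + \frac{w^{2}}{2} + \frac{5}{2} \right)}}{2} - \frac{5 w \sin{\left(2 w^{3} + \frac{w^{2}}{2} + \frac{5}{2} \right)}}{4} = f(w).

An antiderivative is F(w) = \frac{16 c w^{2} + 5 \cos{\left(2 w^{3} + \frac{w^{2}}{2} + \frac{5}{2} \right)}}{4}.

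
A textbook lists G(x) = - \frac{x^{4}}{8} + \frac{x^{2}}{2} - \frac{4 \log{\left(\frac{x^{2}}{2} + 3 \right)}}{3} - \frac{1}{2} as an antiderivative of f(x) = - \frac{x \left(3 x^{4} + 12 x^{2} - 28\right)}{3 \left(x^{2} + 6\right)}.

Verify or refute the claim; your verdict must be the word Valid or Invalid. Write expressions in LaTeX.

d/dx[G] = \frac{- 3 x^{5} - 12 x^{3} + 20 x}{6 x^{2} + 36}
d/dx[G] - f(x) = \frac{x^{3}}{2} - x != 0.

Invalid: d/dx[G] - f = \frac{x^{3}}{2} - x, which is not 0.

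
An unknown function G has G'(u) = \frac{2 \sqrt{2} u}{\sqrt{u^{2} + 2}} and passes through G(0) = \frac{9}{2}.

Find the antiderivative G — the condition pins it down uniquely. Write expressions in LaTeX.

G'(u) matches the chain-rule pattern g'(h)*h' with inner function h(u) = 2 u^{2} + 4; substituting w = h(u) collapses the integral.
A general antiderivative is 2 \sqrt{2 u^{2} + 4} + C.
The condition gives C = \frac{9}{2} - (4) = \frac{1}{2}.
So G(u) = \frac{4 \sqrt{2} \sqrt{u^{2} + 2} + 1}{2}.
Check: d/du[\frac{4 \sqrt{2} \sqrt{u^{2} + 2} + 1}{2}] = \frac{2 \sqrt{2} u}{\sqrt{u^{2} + 2}} = G'(u).

G(u) = \frac{4 \sqrt{2} \sqrt{u^{2} + 2} + 1}{2}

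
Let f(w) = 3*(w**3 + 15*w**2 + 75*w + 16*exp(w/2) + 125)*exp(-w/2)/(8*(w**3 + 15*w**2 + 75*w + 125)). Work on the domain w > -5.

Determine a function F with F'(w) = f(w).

An antiderivative is F(w) = -3*exp(-w/2)/4 - 3/(w**2 + 10*w + 25).

Recover f(w) by differentiating a candidate F(w); any mismatch rules it out.
Check: d/dw[-3*exp(-w/2)/4 - 3/(w**2 + 10*w + 25)] = (3*w**3 + 45*w**2 + 225*w + 48*exp(w/2) + 375)/(8*w**3*exp(w/2) + 120*w**2*exp(w/2) + 600*w*exp(w/2) + 1000*exp(w/2)), which equals f(w).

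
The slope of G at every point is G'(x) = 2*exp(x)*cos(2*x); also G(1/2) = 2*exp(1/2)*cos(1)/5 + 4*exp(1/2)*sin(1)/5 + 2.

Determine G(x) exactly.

Differentiate the proposed G(x) back; it has to land on the given G'(x).
A general antiderivative is 4*exp(x)*sin(2*x)/5 + 2*exp(x)*cos(2*x)/5 + C.
The condition gives C = 2*exp(1/2)*cos(1)/5 + 4*exp(1/2)*sin(1)/5 + 2 - (2*exp(1/2)*cos(1)/5 + 4*exp(1/2)*sin(1)/5) = 2.
So G(x) = 2*(2*exp(x)*sin(2*x) + exp(x)*cos(2*x) + 5)/5.
Check: d/dx[2*(2*exp(x)*sin(2*x) + exp(x)*cos(2*x) + 5)/5] = 2*exp(x)*cos(2*x) = G'(x).

G(x) = 2*(2*exp(x)*sin(2*x) + exp(x)*cos(2*x) + 5)/5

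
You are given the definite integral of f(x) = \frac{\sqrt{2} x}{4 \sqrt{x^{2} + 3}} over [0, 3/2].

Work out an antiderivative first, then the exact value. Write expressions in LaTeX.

Antiderivative: F(x) = \frac{\sqrt{2} \sqrt{x^{2} + 3}}{4}; value = - \frac{\sqrt{6}}{4} + \frac{\sqrt{42}}{8}

The substitution u = 2 x^{2} + 6 works: f is exactly (dF/du)*(du/dx) for that inner function.
F(x) = \frac{\sqrt{2} \sqrt{x^{2} + 3}}{4} is an antiderivative of f.
Check: d/dx[\frac{\sqrt{2} \sqrt{x^{2} + 3}}{4}] = \frac{\sqrt{2} x}{4 \sqrt{x^{2} + 3}} = f(x).
F(3/2) = \frac{\sqrt{42}}{8}; F(0) = \frac{\sqrt{6}}{4}.
Integral = F(3/2) - F(0) = - \frac{\sqrt{6}}{4} + \frac{\sqrt{42}}{8}.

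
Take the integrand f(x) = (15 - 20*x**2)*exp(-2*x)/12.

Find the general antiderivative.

F(x) = 5*(4*x**2 + 4*x - 1)*exp(-2*x)/24 + C

f has the shape u'v + uv' for u = 5*x**2/6 + 5*x/6 - 5/24 and v = exp(-2*x) — it is the derivative of the product u*v.
Check: d/dx[5*(4*x**2 + 4*x - 1)*exp(-2*x)/24] = (15 - 20*x**2)*exp(-2*x)/12 = f(x).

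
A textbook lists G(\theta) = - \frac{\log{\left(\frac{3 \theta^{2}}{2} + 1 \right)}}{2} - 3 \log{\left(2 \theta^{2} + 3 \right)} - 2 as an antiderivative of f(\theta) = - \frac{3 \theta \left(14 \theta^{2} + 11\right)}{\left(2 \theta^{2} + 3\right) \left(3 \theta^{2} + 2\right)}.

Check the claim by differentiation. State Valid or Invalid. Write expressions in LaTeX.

Valid: G'(\theta) = f(\theta).

d/d\theta[G] = \frac{- 42 \theta^{3} - 33 \theta}{6 \theta^{4} + 13 \theta^{2} + 6}
This equals f(\theta) exactly, so the claim holds.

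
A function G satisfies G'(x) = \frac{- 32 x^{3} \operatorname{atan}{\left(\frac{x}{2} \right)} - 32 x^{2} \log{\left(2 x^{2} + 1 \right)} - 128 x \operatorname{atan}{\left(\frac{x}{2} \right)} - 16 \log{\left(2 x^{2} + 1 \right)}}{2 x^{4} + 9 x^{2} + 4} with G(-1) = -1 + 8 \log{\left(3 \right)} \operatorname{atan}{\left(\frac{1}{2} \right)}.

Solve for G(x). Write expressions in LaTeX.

G(x) = - 8 \log{\left(2 x^{2} + 1 \right)} \operatorname{atan}{\left(\frac{x}{2} \right)} - 1

G'(x) has the shape u'v + uv' for u = - 8 \operatorname{atan}{\left(\frac{x}{2} \right)} and v = \log{\left(2 x^{2} + 1 \right)} — it is the derivative of the product u*v.
A general antiderivative is - 8 \log{\left(2 x^{2} + 1 \right)} \operatorname{atan}{\left(\frac{x}{2} \right)} + C.
The condition gives C = -1 + 8 \log{\left(3 \right)} \operatorname{atan}{\left(\frac{1}{2} \right)} - (8 \log{\left(3 \right)} \operatorname{atan}{\left(\frac{1}{2} \right)}) = -1.
So G(x) = - 8 \log{\left(2 x^{2} + 1 \right)} \operatorname{atan}{\left(\frac{x}{2} \right)} - 1.
Check: d/dx[- 8 \log{\left(2 x^{2} + 1 \right)} \operatorname{atan}{\left(\frac{x}{2} \right)} - 1] = \frac{- 32 x^{3} \operatorname{atan}{\left(\frac{x}{2} \right)} - 32 x^{2} \log{\left(2 x^{2} + 1 \right)} - 128 x \operatorname{atan}{\left(\frac{x}{2} \right)} - 16 \log{\left(2 x^{2} + 1 \right)}}{2 x^{4} + 9 x^{2} + 4} = G'(x).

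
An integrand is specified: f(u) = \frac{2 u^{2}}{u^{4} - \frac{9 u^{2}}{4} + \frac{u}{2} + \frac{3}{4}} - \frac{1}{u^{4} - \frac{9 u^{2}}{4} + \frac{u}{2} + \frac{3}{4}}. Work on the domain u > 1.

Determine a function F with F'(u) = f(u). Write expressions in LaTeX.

An antiderivative is F(u) = \frac{2 \left(88 \left(u - 1\right) \log{\left(u - 1 \right)} - 25 \left(u - 1\right) \log{\left(u + \frac{1}{2} \right)} - 63 \left(u - 1\right) \log{\left(u + \frac{3}{2} \right)} - 30\right)}{225 \left(u - 1\right)}.

Factor the denominator (\left(u - 1\right)^{2} \left(2 u + 1\right) \left(2 u + 3\right)) and decompose: f = - \frac{28}{25 \left(2 u + 3\right)} - \frac{4}{9 \left(2 u + 1\right)} + \frac{176}{225 \left(u - 1\right)} + \frac{4}{15 \left(u - 1\right)^{2}}; each piece integrates to a log, atan, or power term.
Check: d/du[\frac{2 \left(88 \left(u - 1\right) \log{\left(u - 1 \right)} - 25 \left(u - 1\right) \log{\left(u + \frac{1}{2} \right)} - 63 \left(u - 1\right) \log{\left(u + \frac{3}{2} \right)} - 30\right)}{225 \left(u - 1\right)}] = \frac{8 u^{2} - 4}{4 u^{4} - 9 u^{2} + 2 u + 3}, which equals f(u).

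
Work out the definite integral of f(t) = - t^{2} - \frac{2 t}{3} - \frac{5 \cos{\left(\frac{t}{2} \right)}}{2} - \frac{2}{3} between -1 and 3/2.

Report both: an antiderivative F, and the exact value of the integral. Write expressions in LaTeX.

Integrate term by term and add the pieces.
F(t) = - \frac{t^{3}}{3} - \frac{t^{2}}{3} - \frac{2 t}{3} - 5 \sin{\left(\frac{t}{2} \right)} is an antiderivative of f.
Check: d/dt[- \frac{t^{3}}{3} - \frac{t^{2}}{3} - \frac{2 t}{3} - 5 \sin{\left(\frac{t}{2} \right)}] = - t^{2} - \frac{2 t}{3} - \frac{5 \cos{\left(\frac{t}{2} \right)}}{2} - \frac{2}{3} = f(t).
F(3/2) = - 5 \sin{\left(\frac{3}{4} \right)} - \frac{23}{8}; F(-1) = \frac{2}{3} + 5 \sin{\left(\frac{1}{2} \right)}.
Integral = F(3/2) - F(-1) = - \frac{85}{24} - 5 \sin{\left(\frac{3}{4} \right)} - 5 \sin{\left(\frac{1}{2} \right)}.

Antiderivative: F(t) = - \frac{t^{3}}{3} - \frac{t^{2}}{3} - \frac{2 t}{3} - 5 \sin{\left(\frac{t}{2} \right)}; value = - \frac{85}{24} - 5 \sin{\left(\frac{3}{4} \right)} - 5 \sin{\left(\frac{1}{2} \right)}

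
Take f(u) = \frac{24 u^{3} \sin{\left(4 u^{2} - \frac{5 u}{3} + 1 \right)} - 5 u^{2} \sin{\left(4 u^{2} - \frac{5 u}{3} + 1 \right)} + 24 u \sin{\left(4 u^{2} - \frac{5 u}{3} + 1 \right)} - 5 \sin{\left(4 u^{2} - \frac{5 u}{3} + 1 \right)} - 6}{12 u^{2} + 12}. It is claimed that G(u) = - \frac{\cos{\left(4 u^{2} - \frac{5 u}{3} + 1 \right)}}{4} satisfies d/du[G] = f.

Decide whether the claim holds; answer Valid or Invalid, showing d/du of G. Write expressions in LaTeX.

Invalid: d/du[G] - f = \frac{1}{2 u^{2} + 2}, which is not 0.

d/du[G] = 2 u \sin{\left(4 u^{2} - \frac{5 u}{3} + 1 \right)} - \frac{5 \sin{\left(4 u^{2} - \frac{5 u}{3} + 1 \right)}}{12}
d/du[G] - f(u) = \frac{1}{2 u^{2} + 2} != 0.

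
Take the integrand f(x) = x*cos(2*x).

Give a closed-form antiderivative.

An antiderivative is F(x) = x*sin(2*x)/2 + cos(2*x)/4.

Check any antiderivative F(x) by computing F'(x) and comparing it with f(x).
Check: d/dx[x*sin(2*x)/2 + cos(2*x)/4] = x*cos(2*x) = f(x).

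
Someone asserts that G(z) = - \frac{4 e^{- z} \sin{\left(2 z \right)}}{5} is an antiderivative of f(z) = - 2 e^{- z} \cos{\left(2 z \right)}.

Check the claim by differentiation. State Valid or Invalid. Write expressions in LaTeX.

Invalid: d/dz[G] - f = \frac{\left(4 \sin{\left(2 z \right)} + 2 \cos{\left(2 z \right)}\right) e^{- z}}{5}, which is not 0.

d/dz[G] = \frac{\left(4 \sin{\left(2 z \right)} - 8 \cos{\left(2 z \right)}\right) e^{- z}}{5}
d/dz[G] - f(z) = \frac{\left(4 \sin{\left(2 z \right)} + 2 \cos{\left(2 z \right)}\right) e^{- z}}{5} != 0.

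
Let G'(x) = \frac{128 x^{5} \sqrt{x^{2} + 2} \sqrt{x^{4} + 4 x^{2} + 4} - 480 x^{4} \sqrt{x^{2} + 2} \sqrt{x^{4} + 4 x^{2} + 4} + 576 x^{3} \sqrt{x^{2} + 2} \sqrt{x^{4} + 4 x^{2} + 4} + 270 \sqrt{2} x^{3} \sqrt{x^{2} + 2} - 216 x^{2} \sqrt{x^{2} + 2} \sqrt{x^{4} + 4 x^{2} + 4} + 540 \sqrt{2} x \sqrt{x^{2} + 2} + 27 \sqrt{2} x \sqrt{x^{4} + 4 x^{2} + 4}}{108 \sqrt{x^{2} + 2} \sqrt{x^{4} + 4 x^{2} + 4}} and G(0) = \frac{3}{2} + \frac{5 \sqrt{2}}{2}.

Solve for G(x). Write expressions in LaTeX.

The proposed G(x) is checked by its d/dx: the result must match the given G'(x).
A general antiderivative is \frac{\sqrt{\frac{x^{2}}{2} + 1}}{2} + \frac{2 \left(\frac{2 x^{2}}{3} - x\right)^{3}}{3} + \frac{5 \sqrt{\frac{x^{4}}{2} + 2 x^{2} + 2}}{2} + C.
The condition gives C = \frac{3}{2} + \frac{5 \sqrt{2}}{2} - (\frac{1}{2} + \frac{5 \sqrt{2}}{2}) = 1.
So G(x) = \frac{\sqrt{2} \left(32 \sqrt{2} x^{6} - 144 \sqrt{2} x^{5} + 216 \sqrt{2} x^{4} - 108 \sqrt{2} x^{3} + 81 \sqrt{x^{2} + 2} + 405 \sqrt{x^{4} + 4 x^{2} + 4} + 162 \sqrt{2}\right)}{324}.
Check: d/dx[\frac{\sqrt{2} \left(32 \sqrt{2} x^{6} - 144 \sqrt{2} x^{5} + 216 \sqrt{2} x^{4} - 108 \sqrt{2} x^{3} + 81 \sqrt{x^{2} + 2} + 405 \sqrt{x^{4} + 4 x^{2} + 4} + 162 \sqrt{2}\right)}{324}] = \frac{128 x^{5} \sqrt{x^{2} + 2} \sqrt{x^{4} + 4 x^{2} + 4} - 480 x^{4} \sqrt{x^{2} + 2} \sqrt{x^{4} + 4 x^{2} + 4} + 576 x^{3} \sqrt{x^{2} + 2} \sqrt{x^{4} + 4 x^{2} + 4} + 270 \sqrt{2} x^{3} \sqrt{x^{2} + 2} - 216 x^{2} \sqrt{x^{2} + 2} \sqrt{x^{4} + 4 x^{2} + 4} + 540 \sqrt{2} x \sqrt{x^{2} + 2} + 27 \sqrt{2} x \sqrt{x^{4} + 4 x^{2} + 4}}{108 \sqrt{x^{2} + 2} \sqrt{x^{4} + 4 x^{2} + 4}} = G'(x).

G(x) = \frac{\sqrt{2} \left(32 \sqrt{2} x^{6} - 144 \sqrt{2} x^{5} + 216 \sqrt{2} x^{4} - 108 \sqrt{2} x^{3} + 81 \sqrt{x^{2} + 2} + 405 \sqrt{x^{4} + 4 x^{2} + 4} + 162 \sqrt{2}\right)}{324}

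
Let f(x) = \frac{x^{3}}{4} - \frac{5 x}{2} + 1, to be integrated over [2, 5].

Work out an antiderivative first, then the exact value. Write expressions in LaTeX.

Antiderivative: F(x) = \frac{x \left(x^{3} - 20 x + 16\right)}{16}; value = \frac{237}{16}

Integrate term by term and add the pieces.
F(x) = \frac{x \left(x^{3} - 20 x + 16\right)}{16} is an antiderivative of f.
Check: d/dx[\frac{x \left(x^{3} - 20 x + 16\right)}{16}] = \frac{x^{3}}{4} - \frac{5 x}{2} + 1 = f(x).
F(5) = \frac{205}{16}; F(2) = -2.
Integral = F(5) - F(2) = \frac{237}{16}.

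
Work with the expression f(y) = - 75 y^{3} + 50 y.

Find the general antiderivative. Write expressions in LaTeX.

F(y) = - 3 \left(\frac{5}{3} - \frac{5 y^{2}}{2}\right)^{2} + C

The substitution u = \frac{5}{3} - \frac{5 y^{2}}{2} works: f is exactly (dF/du)*(du/dy) for that inner function.
Check: d/dy[- 3 \left(\frac{5}{3} - \frac{5 y^{2}}{2}\right)^{2}] = - 75 y^{3} + 50 y = f(y).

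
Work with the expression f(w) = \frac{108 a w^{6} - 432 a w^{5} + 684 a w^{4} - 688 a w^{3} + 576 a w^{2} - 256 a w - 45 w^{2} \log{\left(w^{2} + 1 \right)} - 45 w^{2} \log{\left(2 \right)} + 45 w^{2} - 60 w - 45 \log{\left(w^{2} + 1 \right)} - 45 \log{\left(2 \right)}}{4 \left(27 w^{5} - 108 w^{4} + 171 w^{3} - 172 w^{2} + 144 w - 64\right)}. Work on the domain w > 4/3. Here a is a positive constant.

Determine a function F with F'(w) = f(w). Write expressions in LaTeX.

An antiderivative is F(w) = \frac{a w^{2}}{2} + \frac{15 \log{\left(2 w^{2} + 2 \right)}}{8 \left(3 w - 4\right)^{2}}.

An antiderivative F(w) passes only if d/dw[F] lands on f(w) exactly.
Check: d/dw[\frac{a w^{2}}{2} + \frac{15 \log{\left(2 w^{2} + 2 \right)}}{8 \left(3 w - 4\right)^{2}}] = \frac{108 a w^{6} - 432 a w^{5} + 684 a w^{4} - 688 a w^{3} + 576 a w^{2} - 256 a w - 45 w^{2} \log{\left(w^{2} + 1 \right)} - 45 w^{2} \log{\left(2 \right)} + 45 w^{2} - 60 w - 45 \log{\left(w^{2} + 1 \right)} - 45 \log{\left(2 \right)}}{108 w^{5} - 432 w^{4} + 684 w^{3} - 688 w^{2} + 576 w - 256}, which equals f(w).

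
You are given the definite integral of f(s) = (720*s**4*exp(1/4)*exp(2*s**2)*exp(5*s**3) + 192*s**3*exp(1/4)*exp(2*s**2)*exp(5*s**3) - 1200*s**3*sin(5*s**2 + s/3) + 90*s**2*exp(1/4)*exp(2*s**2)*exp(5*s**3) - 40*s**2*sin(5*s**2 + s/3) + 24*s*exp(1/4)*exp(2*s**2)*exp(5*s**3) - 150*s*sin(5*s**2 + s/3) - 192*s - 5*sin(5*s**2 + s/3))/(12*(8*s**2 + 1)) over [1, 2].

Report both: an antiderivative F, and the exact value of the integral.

Whatever form F(s) takes, F'(s) = f(s) is non-negotiable.
F(s) = (2*exp(1/4)*exp(2*s**2)*exp(5*s**3) - 4*log(4*s**2 + 1/2) + 5*cos(5*s**2 + s/3))/4 is an antiderivative of f.
Check: d/ds[(2*exp(1/4)*exp(2*s**2)*exp(5*s**3) - 4*log(4*s**2 + 1/2) + 5*cos(5*s**2 + s/3))/4] = (720*s**4*exp(1/4)*exp(2*s**2)*exp(5*s**3) + 192*s**3*exp(1/4)*exp(2*s**2)*exp(5*s**3) - 1200*s**3*sin(5*s**2 + s/3) + 90*s**2*exp(1/4)*exp(2*s**2)*exp(5*s**3) - 40*s**2*sin(5*s**2 + s/3) + 24*s*exp(1/4)*exp(2*s**2)*exp(5*s**3) - 150*s*sin(5*s**2 + s/3) - 192*s - 5*sin(5*s**2 + s/3))/(96*s**2 + 12), which equals f(s).
F(2) = -log(33/2) + 5*cos(62/3)/4 + exp(193/4)/2; F(1) = -log(9/2) + 5*cos(16/3)/4 + exp(29/4)/2.
Integral = F(2) - F(1) = -exp(29/4)/2 - log(33/2) - 5*cos(16/3)/4 + 5*cos(62/3)/4 + log(9/2) + exp(193/4)/2.

Antiderivative: F(s) = (2*exp(1/4)*exp(2*s**2)*exp(5*s**3) - 4*log(4*s**2 + 1/2) + 5*cos(5*s**2 + s/3))/4; value = -exp(29/4)/2 - log(33/2) - 5*cos(16/3)/4 + 5*cos(62/3)/4 + log(9/2) + exp(193/4)/2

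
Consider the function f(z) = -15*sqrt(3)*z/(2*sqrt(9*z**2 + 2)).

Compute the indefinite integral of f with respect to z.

f matches the chain-rule pattern g'(h)*h' with inner function h(z) = 3*z**2 + 2/3; substituting u = h(z) collapses the integral.
Check: d/dz[-5*sqrt(3*z**2 + 2/3)/2] = -15*sqrt(3)*z/(2*sqrt(9*z**2 + 2)) = f(z).

F(z) = -5*sqrt(3*z**2 + 2/3)/2 + C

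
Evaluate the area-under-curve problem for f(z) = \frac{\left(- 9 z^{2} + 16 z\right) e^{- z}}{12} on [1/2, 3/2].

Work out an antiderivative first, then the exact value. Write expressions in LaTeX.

f has the shape u'v + uv' for u = \frac{3 z^{2}}{4} + \frac{z}{6} + \frac{1}{6} and v = e^{- z} — it is the derivative of the product u*v.
F(z) = \frac{\left(9 z^{2} + 2 z + 2\right) e^{- z}}{12} is an antiderivative of f.
Check: d/dz[\frac{\left(9 z^{2} + 2 z + 2\right) e^{- z}}{12}] = \frac{\left(- 9 z^{2} + 16 z\right) e^{- z}}{12} = f(z).
F(3/2) = \frac{101}{48 e^{\frac{3}{2}}}; F(1/2) = \frac{7}{16 e^{\frac{1}{2}}}.
Integral = F(3/2) - F(1/2) = - \frac{7}{16 e^{\frac{1}{2}}} + \frac{101}{48 e^{\frac{3}{2}}}.

Antiderivative: F(z) = \frac{\left(9 z^{2} + 2 z + 2\right) e^{- z}}{12}; value = - \frac{7}{16 e^{\frac{1}{2}}} + \frac{101}{48 e^{\frac{3}{2}}}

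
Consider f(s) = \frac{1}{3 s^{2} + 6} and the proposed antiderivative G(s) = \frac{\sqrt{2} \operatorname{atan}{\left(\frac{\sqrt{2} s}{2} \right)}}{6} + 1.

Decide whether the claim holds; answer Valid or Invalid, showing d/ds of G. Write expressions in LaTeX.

d/ds[G] = \frac{1}{3 s^{2} + 6}
This equals f(s) exactly, so the claim holds.

Valid - the claim checks out under differentiation.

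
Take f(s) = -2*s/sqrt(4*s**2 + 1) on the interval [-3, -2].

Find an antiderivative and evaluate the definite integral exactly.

Antiderivative: F(s) = -sqrt(4*s**2 + 1)/2; value = -sqrt(17)/2 + sqrt(37)/2

f matches the chain-rule pattern g'(h)*h' with inner function h(s) = 4*s**2 + 1; substituting u = h(s) collapses the integral.
F(s) = -sqrt(4*s**2 + 1)/2 is an antiderivative of f.
Check: d/ds[-sqrt(4*s**2 + 1)/2] = -2*s/sqrt(4*s**2 + 1) = f(s).
F(-2) = -sqrt(17)/2; F(-3) = -sqrt(37)/2.
Integral = F(-2) - F(-3) = -sqrt(17)/2 + sqrt(37)/2.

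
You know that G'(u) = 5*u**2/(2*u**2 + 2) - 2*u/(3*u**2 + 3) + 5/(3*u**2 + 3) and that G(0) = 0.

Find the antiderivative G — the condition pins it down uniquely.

G(u) = (15*u - 2*log(u**2 + 1) - 5*atan(u))/6

Integrate term by term and add the pieces.
A general antiderivative is 5*u/2 - log(u**2 + 1)/3 - 5*atan(u)/6 + C.
The condition gives C = 0 - (0) = 0.
So G(u) = (15*u - 2*log(u**2 + 1) - 5*atan(u))/6.
Check: d/du[(15*u - 2*log(u**2 + 1) - 5*atan(u))/6] = (15*u**2 - 4*u + 10)/(6*u**2 + 6), which equals G'(u).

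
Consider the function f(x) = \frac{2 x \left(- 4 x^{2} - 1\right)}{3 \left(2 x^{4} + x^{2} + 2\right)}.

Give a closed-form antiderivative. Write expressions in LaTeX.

The substitution u = 2 x^{4} + x^{2} + 2 works: f is exactly (dF/du)*(du/dx) for that inner function.
Check: d/dx[- \frac{\log{\left(2 x^{4} + x^{2} + 2 \right)}}{3}] = \frac{- 8 x^{3} - 2 x}{6 x^{4} + 3 x^{2} + 6}, which equals f(x).

An antiderivative is F(x) = - \frac{\log{\left(2 x^{4} + x^{2} + 2 \right)}}{3}.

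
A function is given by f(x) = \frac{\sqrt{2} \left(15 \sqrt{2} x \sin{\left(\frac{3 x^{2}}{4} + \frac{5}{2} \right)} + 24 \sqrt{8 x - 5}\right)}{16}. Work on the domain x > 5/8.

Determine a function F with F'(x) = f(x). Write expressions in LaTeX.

An antiderivative is F(x) = 2 x \sqrt{4 x - \frac{5}{2}} - \frac{5 \sqrt{4 x - \frac{5}{2}}}{4} - \frac{5 \cos{\left(\frac{3 x^{2}}{4} + \frac{5}{2} \right)}}{4}.

Whatever form F(x) takes, F'(x) = f(x) is non-negotiable.
Check: d/dx[2 x \sqrt{4 x - \frac{5}{2}} - \frac{5 \sqrt{4 x - \frac{5}{2}}}{4} - \frac{5 \cos{\left(\frac{3 x^{2}}{4} + \frac{5}{2} \right)}}{4}] = \frac{\sqrt{2} \left(15 \sqrt{2} x \sqrt{8 x - 5} \sin{\left(\frac{3 x^{2}}{4} + \frac{5}{2} \right)} + 192 x - 120\right)}{16 \sqrt{8 x - 5}}, which equals f(x).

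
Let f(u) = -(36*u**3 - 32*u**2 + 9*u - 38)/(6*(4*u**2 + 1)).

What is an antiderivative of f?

An antiderivative is F(u) = -3*u**2/4 + 4*u/3 + 5*atan(2*u)/2.

Any candidate F(u) must reproduce f(u) exactly when differentiated.
Check: d/du[-3*u**2/4 + 4*u/3 + 5*atan(2*u)/2] = (-36*u**3 + 32*u**2 - 9*u + 38)/(24*u**2 + 6), which equals f(u).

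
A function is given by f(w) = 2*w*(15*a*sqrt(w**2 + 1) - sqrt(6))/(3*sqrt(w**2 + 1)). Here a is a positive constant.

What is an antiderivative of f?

A candidate is checked by its d/dw: the result must match f(w).
Check: d/dw[5*a*w**2 - 2*sqrt(6)*sqrt(w**2 + 1)/3] = (30*a*w*sqrt(w**2 + 1) - 2*sqrt(6)*w)/(3*sqrt(w**2 + 1)), which equals f(w).

An antiderivative is F(w) = 5*a*w**2 - 2*sqrt(6)*sqrt(w**2 + 1)/3.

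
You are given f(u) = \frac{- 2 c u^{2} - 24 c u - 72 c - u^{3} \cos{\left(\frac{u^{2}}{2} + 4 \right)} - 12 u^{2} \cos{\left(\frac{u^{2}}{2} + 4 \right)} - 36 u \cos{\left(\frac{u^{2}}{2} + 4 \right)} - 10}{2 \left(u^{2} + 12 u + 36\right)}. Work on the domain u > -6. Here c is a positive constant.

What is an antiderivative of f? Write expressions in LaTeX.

An antiderivative is F(u) = \frac{- 2 c u^{2} - 12 c u - u \sin{\left(\frac{u^{2}}{2} + 4 \right)} - 6 \sin{\left(\frac{u^{2}}{2} + 4 \right)} + 10}{2 u + 12}.

Check any antiderivative F(u) by computing F'(u) and comparing it with f(u).
Check: d/du[\frac{- 2 c u^{2} - 12 c u - u \sin{\left(\frac{u^{2}}{2} + 4 \right)} - 6 \sin{\left(\frac{u^{2}}{2} + 4 \right)} + 10}{2 u + 12}] = \frac{- 2 c u^{2} - 24 c u - 72 c - u^{3} \cos{\left(\frac{u^{2}}{2} + 4 \right)} - 12 u^{2} \cos{\left(\frac{u^{2}}{2} + 4 \right)} - 36 u \cos{\left(\frac{u^{2}}{2} + 4 \right)} - 10}{2 u^{2} + 24 u + 72}, which equals f(u).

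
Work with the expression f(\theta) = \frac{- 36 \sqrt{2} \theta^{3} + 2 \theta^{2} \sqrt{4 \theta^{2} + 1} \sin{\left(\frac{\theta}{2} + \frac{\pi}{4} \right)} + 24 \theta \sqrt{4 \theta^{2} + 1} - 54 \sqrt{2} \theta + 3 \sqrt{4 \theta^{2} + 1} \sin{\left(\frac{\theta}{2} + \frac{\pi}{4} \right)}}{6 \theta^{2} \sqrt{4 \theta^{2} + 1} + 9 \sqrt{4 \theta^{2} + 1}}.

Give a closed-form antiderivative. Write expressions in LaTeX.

Recover f(\theta) by differentiating a candidate F(\theta); any mismatch rules it out.
Check: d/d\theta[- \frac{9 \sqrt{2} \sqrt{4 \theta^{2} + 1} - 12 \log{\left(\theta^{2} + \frac{3}{2} \right)} + 4 \cos{\left(\frac{\theta}{2} + \frac{\pi}{4} \right)}}{6}] = \frac{- 36 \sqrt{2} \theta^{3} + 2 \theta^{2} \sqrt{4 \theta^{2} + 1} \sin{\left(\frac{\theta}{2} + \frac{\pi}{4} \right)} + 24 \theta \sqrt{4 \theta^{2} + 1} - 54 \sqrt{2} \theta + 3 \sqrt{4 \theta^{2} + 1} \sin{\left(\frac{\theta}{2} + \frac{\pi}{4} \right)}}{6 \theta^{2} \sqrt{4 \theta^{2} + 1} + 9 \sqrt{4 \theta^{2} + 1}} = f(\theta).

An antiderivative is F(\theta) = - \frac{9 \sqrt{2} \sqrt{4 \theta^{2} + 1} - 12 \log{\left(\theta^{2} + \frac{3}{2} \right)} + 4 \cos{\left(\frac{\theta}{2} + \frac{\pi}{4} \right)}}{6}.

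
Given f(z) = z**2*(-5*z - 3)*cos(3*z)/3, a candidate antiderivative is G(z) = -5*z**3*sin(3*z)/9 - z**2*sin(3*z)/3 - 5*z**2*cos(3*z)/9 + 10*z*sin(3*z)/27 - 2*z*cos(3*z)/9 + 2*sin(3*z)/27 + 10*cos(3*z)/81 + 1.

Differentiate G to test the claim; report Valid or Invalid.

Valid - differentiating G returns exactly f.

d/dz[G] = -5*z**3*cos(3*z)/3 - z**2*cos(3*z)
This equals f(z) exactly, so the claim holds.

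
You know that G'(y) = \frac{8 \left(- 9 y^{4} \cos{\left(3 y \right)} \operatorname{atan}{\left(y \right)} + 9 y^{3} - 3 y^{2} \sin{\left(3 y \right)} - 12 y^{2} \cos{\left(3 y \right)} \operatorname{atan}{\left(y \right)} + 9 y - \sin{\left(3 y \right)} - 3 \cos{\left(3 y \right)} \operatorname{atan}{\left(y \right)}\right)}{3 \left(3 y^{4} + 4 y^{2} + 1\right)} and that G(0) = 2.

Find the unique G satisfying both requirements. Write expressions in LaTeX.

A first test for any G(y): its y-derivative must equal the given G'(y).
A general antiderivative is 4 \log{\left(3 y^{2} + 1 \right)} - \frac{8 \sin{\left(3 y \right)} \operatorname{atan}{\left(y \right)}}{3} + C.
The condition gives C = 2 - (0) = 2.
So G(y) = 4 \log{\left(3 y^{2} + 1 \right)} - \frac{8 \sin{\left(3 y \right)} \operatorname{atan}{\left(y \right)}}{3} + 2.
Check: d/dy[4 \log{\left(3 y^{2} + 1 \right)} - \frac{8 \sin{\left(3 y \right)} \operatorname{atan}{\left(y \right)}}{3} + 2] = \frac{- 72 y^{4} \cos{\left(3 y \right)} \operatorname{atan}{\left(y \right)} + 72 y^{3} - 24 y^{2} \sin{\left(3 y \right)} - 96 y^{2} \cos{\left(3 y \right)} \operatorname{atan}{\left(y \right)} + 72 y - 8 \sin{\left(3 y \right)} - 24 \cos{\left(3 y \right)} \operatorname{atan}{\left(y \right)}}{9 y^{4} + 12 y^{2} + 3}, which equals G'(y).

G(y) = 4 \log{\left(3 y^{2} + 1 \right)} - \frac{8 \sin{\left(3 y \right)} \operatorname{atan}{\left(y \right)}}{3} + 2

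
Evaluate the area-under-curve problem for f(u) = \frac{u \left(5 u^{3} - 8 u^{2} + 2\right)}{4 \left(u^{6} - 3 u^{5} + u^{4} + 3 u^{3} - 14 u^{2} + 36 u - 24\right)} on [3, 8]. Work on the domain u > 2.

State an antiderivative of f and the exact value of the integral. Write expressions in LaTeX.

Factor the denominator (4 \left(u - 2\right)^{2} \left(u - 1\right) \left(u + 2\right) \left(u^{2} + 3\right)) and decompose: f = - \frac{109 u - 279}{784 \left(u^{2} + 3\right)} - \frac{5}{48 \left(u + 2\right)} - \frac{1}{48 \left(u - 1\right)} + \frac{207}{784 \left(u - 2\right)} + \frac{5}{28 \left(u - 2\right)^{2}}; each piece integrates to a log, atan, or power term.
F(u) = \frac{1242 \left(u - 2\right) \log{\left(u - 2 \right)} - 98 \left(u - 2\right) \log{\left(u - 1 \right)} - 490 \left(u - 2\right) \log{\left(u + 2 \right)} - 327 \left(u - 2\right) \log{\left(u^{2} + 3 \right)} + 558 \sqrt{3} \left(u - 2\right) \operatorname{atan}{\left(\frac{\sqrt{3} u}{3} \right)} - 840}{4704 \left(u - 2\right)} is an antiderivative of f.
Check: d/du[\frac{1242 \left(u - 2\right) \log{\left(u - 2 \right)} - 98 \left(u - 2\right) \log{\left(u - 1 \right)} - 490 \left(u - 2\right) \log{\left(u + 2 \right)} - 327 \left(u - 2\right) \log{\left(u^{2} + 3 \right)} + 558 \sqrt{3} \left(u - 2\right) \operatorname{atan}{\left(\frac{\sqrt{3} u}{3} \right)} - 840}{4704 \left(u - 2\right)}] = \frac{5 u^{4} - 8 u^{3} + 2 u}{4 u^{6} - 12 u^{5} + 4 u^{4} + 12 u^{3} - 56 u^{2} + 144 u - 96}, which equals f(u).
F(8) = - \frac{109 \log{\left(67 \right)}}{1568} - \frac{5 \log{\left(10 \right)}}{48} - \frac{\log{\left(7 \right)}}{48} - \frac{5}{168} + \frac{93 \sqrt{3} \operatorname{atan}{\left(\frac{8 \sqrt{3}}{3} \right)}}{784} + \frac{207 \log{\left(6 \right)}}{784}; F(3) = - \frac{5}{28} - \frac{109 \log{\left(12 \right)}}{1568} - \frac{5 \log{\left(5 \right)}}{48} - \frac{\log{\left(2 \right)}}{48} + \frac{31 \sqrt{3} \pi}{784}.
Integral = F(8) - F(3) = - \frac{109 \log{\left(67 \right)}}{1568} - \frac{5 \log{\left(10 \right)}}{48} - \frac{31 \sqrt{3} \pi}{784} - \frac{\log{\left(7 \right)}}{48} + \frac{\log{\left(2 \right)}}{48} + \frac{25}{168} + \frac{5 \log{\left(5 \right)}}{48} + \frac{109 \log{\left(12 \right)}}{1568} + \frac{93 \sqrt{3} \operatorname{atan}{\left(\frac{8 \sqrt{3}}{3} \right)}}{784} + \frac{207 \log{\left(6 \right)}}{784}.

Antiderivative: F(u) = \frac{1242 \left(u - 2\right) \log{\left(u - 2 \right)} - 98 \left(u - 2\right) \log{\left(u - 1 \right)} - 490 \left(u - 2\right) \log{\left(u + 2 \right)} - 327 \left(u - 2\right) \log{\left(u^{2} + 3 \right)} + 558 \sqrt{3} \left(u - 2\right) \operatorname{atan}{\left(\frac{\sqrt{3} u}{3} \right)} - 840}{4704 \left(u - 2\right)}; value = - \frac{109 \log{\left(67 \right)}}{1568} - \frac{5 \log{\left(10 \right)}}{48} - \frac{31 \sqrt{3} \pi}{784} - \frac{\log{\left(7 \right)}}{48} + \frac{\log{\left(2 \right)}}{48} + \frac{25}{168} + \frac{5 \log{\left(5 \right)}}{48} + \frac{109 \log{\left(12 \right)}}{1568} + \frac{93 \sqrt{3} \operatorname{atan}{\left(\frac{8 \sqrt{3}}{3} \right)}}{784} + \frac{207 \log{\left(6 \right)}}{784}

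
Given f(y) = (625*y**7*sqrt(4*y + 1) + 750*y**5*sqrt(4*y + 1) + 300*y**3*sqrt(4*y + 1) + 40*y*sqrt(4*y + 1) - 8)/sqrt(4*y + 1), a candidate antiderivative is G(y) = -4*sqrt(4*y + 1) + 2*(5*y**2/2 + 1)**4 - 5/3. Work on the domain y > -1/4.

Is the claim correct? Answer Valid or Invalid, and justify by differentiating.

Valid. The derivative of G reproduces f.

d/dy[G] = (625*y**7*sqrt(4*y + 1) + 750*y**5*sqrt(4*y + 1) + 300*y**3*sqrt(4*y + 1) + 40*y*sqrt(4*y + 1) - 8)/sqrt(4*y + 1)
This equals f(y) exactly, so the claim holds.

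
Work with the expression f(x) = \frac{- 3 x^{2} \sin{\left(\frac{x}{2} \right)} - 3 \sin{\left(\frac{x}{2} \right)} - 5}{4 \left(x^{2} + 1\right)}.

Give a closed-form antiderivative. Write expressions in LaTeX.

Any candidate F(x) must reproduce f(x) exactly when differentiated.
Check: d/dx[- \frac{- 6 \cos{\left(\frac{x}{2} \right)} + 5 \operatorname{atan}{\left(x \right)}}{4}] = \frac{- 3 x^{2} \sin{\left(\frac{x}{2} \right)} - 3 \sin{\left(\frac{x}{2} \right)} - 5}{4 x^{2} + 4}, which equals f(x).

An antiderivative is F(x) = - \frac{- 6 \cos{\left(\frac{x}{2} \right)} + 5 \operatorname{atan}{\left(x \right)}}{4}.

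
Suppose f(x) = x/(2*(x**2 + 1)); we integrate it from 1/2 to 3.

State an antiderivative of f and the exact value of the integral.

The substitution u = 2*x**2 + 2 works: f is exactly (dF/du)*(du/dx) for that inner function.
F(x) = log(2*x**2 + 2)/4 is an antiderivative of f.
Check: d/dx[log(2*x**2 + 2)/4] = x/(2*x**2 + 2), which equals f(x).
F(3) = log(20)/4; F(1/2) = log(5/2)/4.
Integral = F(3) - F(1/2) = -log(5/2)/4 + log(20)/4.

Antiderivative: F(x) = log(2*x**2 + 2)/4; value = -log(5/2)/4 + log(20)/4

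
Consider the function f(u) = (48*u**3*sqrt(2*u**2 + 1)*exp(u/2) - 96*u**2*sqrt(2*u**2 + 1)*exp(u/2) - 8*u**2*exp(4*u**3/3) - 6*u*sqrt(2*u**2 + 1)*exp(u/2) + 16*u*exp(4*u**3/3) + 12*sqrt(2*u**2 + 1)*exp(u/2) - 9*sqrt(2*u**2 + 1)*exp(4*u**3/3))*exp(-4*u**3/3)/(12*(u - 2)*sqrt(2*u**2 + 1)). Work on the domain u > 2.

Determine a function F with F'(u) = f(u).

An antiderivative is F(u) = (-4*sqrt(2*u**2 + 1) - 12*exp(-4*u**3/3 + u/2) - 9*log(3*u - 6))/12.

Any candidate F(u) must reproduce f(u) exactly when differentiated.
Check: d/du[(-4*sqrt(2*u**2 + 1) - 12*exp(-4*u**3/3 + u/2) - 9*log(3*u - 6))/12] = (48*u**3*sqrt(2*u**2 + 1)*exp(u/2)*exp(-4*u**3/3) - 96*u**2*sqrt(2*u**2 + 1)*exp(u/2)*exp(-4*u**3/3) - 8*u**2 - 6*u*sqrt(2*u**2 + 1)*exp(u/2)*exp(-4*u**3/3) + 16*u + 12*sqrt(2*u**2 + 1)*exp(u/2)*exp(-4*u**3/3) - 9*sqrt(2*u**2 + 1))/(12*u*sqrt(2*u**2 + 1) - 24*sqrt(2*u**2 + 1)), which equals f(u).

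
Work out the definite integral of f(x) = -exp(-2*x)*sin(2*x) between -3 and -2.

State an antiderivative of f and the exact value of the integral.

Differentiate the proposed F(x) back; it has to land on f(x) exactly.
F(x) = exp(-2*x)*sin(2*x)/4 + exp(-2*x)*cos(2*x)/4 is an antiderivative of f.
Check: d/dx[exp(-2*x)*sin(2*x)/4 + exp(-2*x)*cos(2*x)/4] = -exp(-2*x)*sin(2*x) = f(x).
F(-2) = exp(4)*cos(4)/4 - exp(4)*sin(4)/4; F(-3) = -exp(6)*sin(6)/4 + exp(6)*cos(6)/4.
Integral = F(-2) - F(-3) = -exp(6)*cos(6)/4 + exp(6)*sin(6)/4 + exp(4)*cos(4)/4 - exp(4)*sin(4)/4.

Antiderivative: F(x) = exp(-2*x)*sin(2*x)/4 + exp(-2*x)*cos(2*x)/4; value = -exp(6)*cos(6)/4 + exp(6)*sin(6)/4 + exp(4)*cos(4)/4 - exp(4)*sin(4)/4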